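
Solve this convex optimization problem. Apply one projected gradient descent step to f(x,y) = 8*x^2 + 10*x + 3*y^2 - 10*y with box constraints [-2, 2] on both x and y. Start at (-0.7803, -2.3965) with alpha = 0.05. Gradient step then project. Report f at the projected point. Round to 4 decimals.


Step 1: Compute gradient at (-0.7803, -2.3965).
grad_x = 2*8*-0.7803 + 10 = -2.4848
grad_y = 2*3*-2.3965 - 10 = -24.379
Step 2: Gradient step.
x_raw = -0.7803 - 0.05*-2.4848 = -0.6561
y_raw = -2.3965 - 0.05*-24.379 = -1.1776
Step 3: Project onto [-2, 2].
x_proj = clip(-0.6561) = -0.6561
y_proj = clip(-1.1776) = -1.1776
Step 4: Evaluate f.
f(-0.6561, -1.1776) = 12.8181


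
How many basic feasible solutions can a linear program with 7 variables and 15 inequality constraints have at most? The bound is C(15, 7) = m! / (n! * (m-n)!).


Each vertex corresponds to some choice of n active constraints out of m, so the number of vertices is at most C(m, n) = m! / (n!(m-n)!).
m = 15, n = 7
Numerator: 15 * 14 * 13 * 12 * 11 * 10 * 9
Denominator: 7! = 5040
C(15, 7) = 6435


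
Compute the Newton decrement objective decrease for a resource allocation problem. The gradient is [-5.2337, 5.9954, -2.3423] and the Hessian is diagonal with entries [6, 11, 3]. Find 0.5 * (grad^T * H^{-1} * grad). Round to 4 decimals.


Step 1: H is diagonal, so H^(-1) * g = [-0.8723, 0.545, -0.7808].
Step 2: g^T H^(-1) g = sum_i g_i^2 / H_ii
  = (-5.2337)^2/6 + (5.9954)^2/11 + (-2.3423)^2/3
  = 4.5653 + 3.2677 + 1.8288 = 9.6618
Step 3: Objective decrease = 0.5 * g^T H^(-1) g = 4.8309


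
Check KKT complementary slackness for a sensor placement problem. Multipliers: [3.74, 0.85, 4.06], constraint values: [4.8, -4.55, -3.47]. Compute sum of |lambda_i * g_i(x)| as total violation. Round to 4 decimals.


KKT complementary slackness check:
lambda_1 * g_1 = 3.74 * 4.8 = 17.952
lambda_2 * g_2 = 0.85 * -4.55 = -3.8675
lambda_3 * g_3 = 4.06 * -3.47 = -14.0882
Total violation = 17.952 + 3.8675 + 14.0882 = 35.9077


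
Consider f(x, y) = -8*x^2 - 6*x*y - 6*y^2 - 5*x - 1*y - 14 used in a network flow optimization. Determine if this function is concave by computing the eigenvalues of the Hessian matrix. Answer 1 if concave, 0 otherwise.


The Hessian of f(x,y) = -8*x^2 - 6*x*y - 6*y^2 - 5*x - 1*y - 14 is:
H = [[-16, -6], [-6, -12]]
Trace = -16 - 12 = -28
Determinant = -16*-12 - (-6)^2 = 156
Discriminant = (-28)^2 - 4*156 = 160.0
Eigenvalues: lambda_1 = -20.3246, lambda_2 = -7.6754
The function is concave.

1


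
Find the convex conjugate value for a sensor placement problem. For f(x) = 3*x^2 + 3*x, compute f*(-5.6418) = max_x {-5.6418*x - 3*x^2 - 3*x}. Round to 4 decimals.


f*(y) = sup_x {y*x - a*x^2 - b*x} = sup_x {(y-b)*x - a*x^2}
FOC: (y - b) - 2a*x = 0 => x* = (y - b)/(2a)
x* = (-5.6418 - 3)/(2*3) = -1.4403
f*(-5.6418) = (y-b)^2/(4a) = (-5.6418 - 3)^2/(4*3)
= 74.6807/12 = 6.2234


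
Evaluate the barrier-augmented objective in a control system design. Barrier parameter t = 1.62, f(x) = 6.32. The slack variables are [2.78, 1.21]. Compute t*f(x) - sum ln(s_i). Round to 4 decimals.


Step 1: Compute log-barrier.
ln values: [1.0225, 0.1906]
phi = -(1.0225 + 0.1906) = -1.2131
Step 2: Compute augmented objective.
t*f(x) = 1.62*6.32 = 10.2384
Total = 10.2384 - 1.2131 = 9.0253


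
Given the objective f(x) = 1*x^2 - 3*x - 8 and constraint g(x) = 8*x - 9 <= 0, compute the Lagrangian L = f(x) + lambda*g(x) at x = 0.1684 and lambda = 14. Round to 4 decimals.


Step 1: Evaluate f(x).
f(0.1684) = 1*0.1684^2 - 3*0.1684 - 8 = -8.4768
Step 2: Evaluate g(x).
g(0.1684) = 8*0.1684 - 9 = -7.6528
Step 3: Compute Lagrangian.
L = -8.4768 + 14*-7.6528 = -115.616


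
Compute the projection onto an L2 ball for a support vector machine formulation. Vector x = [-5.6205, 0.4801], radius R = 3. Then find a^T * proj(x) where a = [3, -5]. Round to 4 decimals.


Step 1: Compute ||x|| (intermediates to 6 decimals).
||x|| = sqrt((-5.6205)^2 + 0.4801^2) = 5.640968
Step 2: Project.
Since ||x|| > R, scale = R/||x|| = 3/5.640968 = 0.531824, proj(x) = scale * x
proj(x) = [-2.989117, 0.255329]
Step 3: Dot product.
a^T * proj(x) = 3*(-2.989117) - 5*0.255329 = -10.244


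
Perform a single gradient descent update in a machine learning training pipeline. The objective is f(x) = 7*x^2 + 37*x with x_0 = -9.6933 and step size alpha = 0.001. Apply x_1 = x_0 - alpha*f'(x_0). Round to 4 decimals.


We compute the gradient at x_0 and apply the update.
f'(x) = 14*x + 37
f'(-9.6933) = 14*-9.6933 + 37 = -98.7062
x_1 = -9.6933 - 0.001*-98.7062 = -9.5946


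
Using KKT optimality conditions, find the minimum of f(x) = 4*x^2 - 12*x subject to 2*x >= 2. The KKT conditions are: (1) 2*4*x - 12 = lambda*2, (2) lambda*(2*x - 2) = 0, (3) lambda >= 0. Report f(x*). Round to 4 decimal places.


Step 1: Try lambda = 0 (constraint inactive).
Stationarity: 2*4*x - 12 = 0
x* = 12/(2*4) = 1.5
Check constraint: 2*1.5 = 3.0 >= 2 -- satisfied.
Step 2: Compute optimal value.
f(x*) = 4*1.5^2 - 12*1.5 = -9.0


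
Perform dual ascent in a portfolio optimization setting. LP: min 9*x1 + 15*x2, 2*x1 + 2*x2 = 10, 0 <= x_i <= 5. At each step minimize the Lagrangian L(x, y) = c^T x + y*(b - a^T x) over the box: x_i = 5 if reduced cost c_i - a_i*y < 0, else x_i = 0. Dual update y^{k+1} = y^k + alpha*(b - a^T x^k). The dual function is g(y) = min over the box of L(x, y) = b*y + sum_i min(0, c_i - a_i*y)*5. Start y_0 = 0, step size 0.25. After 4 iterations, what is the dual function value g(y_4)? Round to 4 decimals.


Dual ascent for LP: min 9*x1 + 15*x2, 2*x1 + 2*x2 = 10, 0 <= x_i <= 5
Step 1: y^k = 0.0, reduced costs: (9.0, 15.0)
  x^k = (0.0, 0.0), subgradient = b - a^T x = 10.0
  y^{k+1} = 0.0 + 0.25*10.0 = 2.5
Step 2: y^k = 2.5, reduced costs: (4.0, 10.0)
  x^k = (0.0, 0.0), subgradient = b - a^T x = 10.0
  y^{k+1} = 2.5 + 0.25*10.0 = 5.0
Step 3: y^k = 5.0, reduced costs: (-1.0, 5.0)
  x^k = (5.0, 0.0), subgradient = b - a^T x = 0.0
  y^{k+1} = 5.0 + 0.25*0.0 = 5.0
Step 4: y^k = 5.0, reduced costs: (-1.0, 5.0)
  x^k = (5.0, 0.0), subgradient = b - a^T x = 0.0
  y^{k+1} = 5.0 + 0.25*0.0 = 5.0
Dual objective at y_4 = 5.0: reduced costs (-1.0, 5.0), box minimizer x = (5.0, 0.0)
g(y_4) = b*y + (c1 - a1*y)*x1 + (c2 - a2*y)*x2 = 10*5.0 + (-1.0)*5.0 + 5.0*0.0 = 50.0 - 5.0 + 0.0 = 45.0


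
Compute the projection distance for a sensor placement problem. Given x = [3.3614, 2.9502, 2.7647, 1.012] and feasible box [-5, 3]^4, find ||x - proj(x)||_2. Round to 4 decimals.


Project each component onto [-5, 3].
clip(3.3614) = 3.0, clip(2.9502) = 2.9502, clip(2.7647) = 2.7647, clip(1.012) = 1.012
Projection = [3.0, 2.9502, 2.7647, 1.012]
Squared diffs: [0.1306, 0.0, 0.0, 0.0]
Distance = sqrt(0.1306) = 0.3614


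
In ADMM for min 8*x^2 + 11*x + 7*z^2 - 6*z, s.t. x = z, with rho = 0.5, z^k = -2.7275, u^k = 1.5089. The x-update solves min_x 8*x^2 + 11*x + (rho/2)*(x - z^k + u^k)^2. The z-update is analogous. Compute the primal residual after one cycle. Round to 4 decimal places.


ADMM iteration with rho = 0.5, z^k = -2.7275, u^k = 1.5089
Step 1: x-update.
Minimize 8*x^2 + 11*x + (0.5/2)*(x + 2.7275 + 1.5089)^2
FOC: (2*8 + 0.5)*x = -11 + 0.5*(-2.7275 - 1.5089)
x^{k+1} = -0.795
Step 2: z-update.
Minimize 7*z^2 - 6*z + (0.5/2)*(-0.795 - z + 1.5089)^2
FOC: (2*7 + 0.5)*z = 6 + 0.5*(-0.795 + 1.5089)
z^{k+1} = 0.4384
Step 3: u-update.
u^{k+1} = 1.5089 - 0.795 - 0.4384 = 0.2754
Step 4: Primal residual = |-0.795 - 0.4384| = 1.2335


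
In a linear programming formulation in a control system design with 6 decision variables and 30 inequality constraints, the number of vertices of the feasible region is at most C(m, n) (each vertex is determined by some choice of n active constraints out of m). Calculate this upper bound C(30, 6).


Each vertex corresponds to some choice of n active constraints out of m, so the number of vertices is at most C(m, n) = m! / (n!(m-n)!).
m = 30, n = 6
Numerator: 30 * 29 * 28 * 27 * 26 * 25
Denominator: 6! = 720
C(30, 6) = 593775


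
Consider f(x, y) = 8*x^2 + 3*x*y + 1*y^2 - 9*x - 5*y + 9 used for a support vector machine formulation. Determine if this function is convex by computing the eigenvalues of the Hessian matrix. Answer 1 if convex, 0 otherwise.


The Hessian of f(x,y) = 8*x^2 + 3*x*y + 1*y^2 - 9*x - 5*y + 9 is:
H = [[16, 3], [3, 2]]
Trace = 16 + 2 = 18
Determinant = 16*2 - (3)^2 = 23
Discriminant = (18)^2 - 4*23 = 232.0
Eigenvalues: lambda_1 = 1.3842, lambda_2 = 16.6158
The function is convex.

1


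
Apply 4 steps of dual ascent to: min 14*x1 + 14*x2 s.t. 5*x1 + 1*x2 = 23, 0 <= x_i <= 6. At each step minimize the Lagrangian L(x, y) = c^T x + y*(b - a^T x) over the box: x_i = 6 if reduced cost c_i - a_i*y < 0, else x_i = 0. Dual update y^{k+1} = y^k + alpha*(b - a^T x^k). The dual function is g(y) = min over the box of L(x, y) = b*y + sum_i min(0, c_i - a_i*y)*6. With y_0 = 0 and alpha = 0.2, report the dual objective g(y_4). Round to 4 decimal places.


Dual ascent for LP: min 14*x1 + 14*x2, 5*x1 + 1*x2 = 23, 0 <= x_i <= 6
Step 1: y^k = 0.0, reduced costs: (14.0, 14.0)
  x^k = (0.0, 0.0), subgradient = b - a^T x = 23.0
  y^{k+1} = 0.0 + 0.2*23.0 = 4.6
Step 2: y^k = 4.6, reduced costs: (-9.0, 9.4)
  x^k = (6.0, 0.0), subgradient = b - a^T x = -7.0
  y^{k+1} = 4.6 + 0.2*-7.0 = 3.2
Step 3: y^k = 3.2, reduced costs: (-2.0, 10.8)
  x^k = (6.0, 0.0), subgradient = b - a^T x = -7.0
  y^{k+1} = 3.2 + 0.2*-7.0 = 1.8
Step 4: y^k = 1.8, reduced costs: (5.0, 12.2)
  x^k = (0.0, 0.0), subgradient = b - a^T x = 23.0
  y^{k+1} = 1.8 + 0.2*23.0 = 6.4
Dual objective at y_4 = 6.4: reduced costs (-18.0, 7.6), box minimizer x = (6.0, 0.0)
g(y_4) = b*y + (c1 - a1*y)*x1 + (c2 - a2*y)*x2 = 23*6.4 + (-18.0)*6.0 + 7.6*0.0 = 147.2 - 108.0 + 0.0 = 39.2


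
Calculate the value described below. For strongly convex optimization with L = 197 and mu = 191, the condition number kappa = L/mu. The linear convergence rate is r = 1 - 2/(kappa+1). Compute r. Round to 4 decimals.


Step 1: Compute the condition number.
kappa = L/mu = 197/191 = 1.0314
Step 2: Compute the convergence rate.
r = 1 - 2/(kappa + 1) = 1 - 2*mu/(L + mu) = (L - mu)/(L + mu) = 6/388 = 0.0155


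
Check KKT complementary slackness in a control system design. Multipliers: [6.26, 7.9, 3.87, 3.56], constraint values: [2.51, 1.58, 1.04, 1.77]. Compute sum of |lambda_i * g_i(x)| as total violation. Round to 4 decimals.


KKT complementary slackness check:
lambda_1 * g_1 = 6.26 * 2.51 = 15.7126
lambda_2 * g_2 = 7.9 * 1.58 = 12.482
lambda_3 * g_3 = 3.87 * 1.04 = 4.0248
lambda_4 * g_4 = 3.56 * 1.77 = 6.3012
Total violation = 15.7126 + 12.482 + 4.0248 + 6.3012 = 38.5206


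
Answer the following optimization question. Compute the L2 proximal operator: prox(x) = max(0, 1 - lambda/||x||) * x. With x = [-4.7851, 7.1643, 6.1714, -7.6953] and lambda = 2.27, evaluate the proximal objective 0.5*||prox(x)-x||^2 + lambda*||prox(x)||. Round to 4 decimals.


Step 1: Compute ||x||.
||x|| = 13.0969
Step 2: Compute scaling factor.
scale = max(0, 1 - 2.27/13.0969) = 0.8267
Step 3: prox(x) = [-3.9557, 5.9226, 5.1017, -6.3615]
||prox(x)|| = 10.8269
Step 4: Proximal objective.
0.5*||prox-x||^2 = 2.5765
lambda*||prox|| = 24.5771
Total = 27.1535


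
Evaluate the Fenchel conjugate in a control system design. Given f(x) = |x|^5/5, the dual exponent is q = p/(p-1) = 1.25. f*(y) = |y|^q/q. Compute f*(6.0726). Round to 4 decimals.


The conjugate exponent q satisfies 1/p + 1/q = 1.
p = 5, so q = 5/(5 - 1) = 1.25
|y|^q = 6.0726^1.25 = 9.5328
f*(6.0726) = 9.5328 / 1.25 = 7.6262


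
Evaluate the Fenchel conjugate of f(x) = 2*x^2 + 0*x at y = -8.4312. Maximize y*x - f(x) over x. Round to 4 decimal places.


f*(y) = sup_x {y*x - a*x^2 - b*x} = sup_x {(y-b)*x - a*x^2}
FOC: (y - b) - 2a*x = 0 => x* = (y - b)/(2a)
x* = (-8.4312 - 0)/(2*2) = -2.1078
f*(-8.4312) = (y-b)^2/(4a) = (-8.4312 - 0)^2/(4*2)
= 71.0851/8 = 8.8856


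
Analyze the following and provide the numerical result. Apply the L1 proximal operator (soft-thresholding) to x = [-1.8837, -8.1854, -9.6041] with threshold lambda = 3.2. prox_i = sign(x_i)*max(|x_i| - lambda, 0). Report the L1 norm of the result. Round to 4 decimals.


Soft-thresholding with lambda = 3.2:
prox(-1.8837) = sign(-1.8837)*max(|-1.8837| - 3.2, 0) = 0.0
prox(-8.1854) = sign(-8.1854)*max(|-8.1854| - 3.2, 0) = -4.9854
prox(-9.6041) = sign(-9.6041)*max(|-9.6041| - 3.2, 0) = -6.4041
prox(x) = [0.0, -4.9854, -6.4041]
||prox(x)||_1 = 0.0 + 4.9854 + 6.4041 = 11.3895


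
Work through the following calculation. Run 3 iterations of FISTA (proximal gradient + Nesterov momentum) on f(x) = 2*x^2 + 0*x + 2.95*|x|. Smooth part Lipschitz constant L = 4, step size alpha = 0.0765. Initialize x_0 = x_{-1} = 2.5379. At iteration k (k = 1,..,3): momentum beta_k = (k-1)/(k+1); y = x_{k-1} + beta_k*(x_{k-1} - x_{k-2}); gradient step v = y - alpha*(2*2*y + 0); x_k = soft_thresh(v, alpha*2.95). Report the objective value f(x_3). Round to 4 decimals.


FISTA on f(x) = 2*x^2 + 0*x + 2.95*|x|
L = 4, alpha = 0.0765
Iteration 1: beta = 0.0, y = 2.5379 + 0.0*(2.5379 - 2.5379) = 2.5379
  grad(y) = 10.1516, v = y - alpha*grad = 1.7613
  prox(v) = soft_thresh(1.7613, 0.2257) = 1.5356
Iteration 2: beta = 0.3333, y = 1.5356 + 0.3333*(1.5356 - 2.5379) = 1.2015
  grad(y) = 4.8061, v = y - alpha*grad = 0.8339
  prox(v) = soft_thresh(0.8339, 0.2257) = 0.6082
Iteration 3: beta = 0.5, y = 0.6082 + 0.5*(0.6082 - 1.5356) = 0.1445
  grad(y) = 0.5779, v = y - alpha*grad = 0.1003
  prox(v) = soft_thresh(0.1003, 0.2257) = 0.0
f(x_3) = 2*0.0^2 + 0*0.0 + 2.95*|0.0| = 0.0


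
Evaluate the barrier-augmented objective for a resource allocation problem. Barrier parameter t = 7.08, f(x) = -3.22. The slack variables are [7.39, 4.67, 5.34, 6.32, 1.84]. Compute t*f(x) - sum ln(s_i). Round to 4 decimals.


Step 1: Compute log-barrier.
ln values: [2.0001, 1.5412, 1.6752, 1.8437, 0.6098]
phi = -(2.0001 + 1.5412 + 1.6752 + 1.8437 + 0.6098) = -7.67
Step 2: Compute augmented objective.
t*f(x) = 7.08*-3.22 = -22.7976
Total = -22.7976 - 7.67 = -30.4676


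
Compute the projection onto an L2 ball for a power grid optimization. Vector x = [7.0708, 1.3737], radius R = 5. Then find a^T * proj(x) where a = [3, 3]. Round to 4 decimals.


Step 1: Compute ||x|| (intermediates to 6 decimals).
||x|| = sqrt(7.0708^2 + 1.3737^2) = 7.203004
Step 2: Project.
Since ||x|| > R, scale = R/||x|| = 5/7.203004 = 0.694155, proj(x) = scale * x
proj(x) = [4.908231, 0.953561]
Step 3: Dot product.
a^T * proj(x) = 3*4.908231 + 3*0.953561 = 17.5854


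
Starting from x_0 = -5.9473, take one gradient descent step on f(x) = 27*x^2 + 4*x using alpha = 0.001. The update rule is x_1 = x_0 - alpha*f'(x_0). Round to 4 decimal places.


We compute the gradient at x_0 and apply the update.
f'(x) = 54*x + 4
f'(-5.9473) = 54*-5.9473 + 4 = -317.1542
x_1 = -5.9473 - 0.001*-317.1542 = -5.6301


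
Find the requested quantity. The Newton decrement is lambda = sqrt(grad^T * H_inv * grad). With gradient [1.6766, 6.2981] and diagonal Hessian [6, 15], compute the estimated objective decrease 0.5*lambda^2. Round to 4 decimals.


Step 1: H is diagonal, so H^(-1) * g = [0.2794, 0.4199].
Step 2: g^T H^(-1) g = sum_i g_i^2 / H_ii
  = (1.6766)^2/6 + (6.2981)^2/15
  = 0.4685 + 2.6444 = 3.1129
Step 3: Objective decrease = 0.5 * g^T H^(-1) g = 1.5565


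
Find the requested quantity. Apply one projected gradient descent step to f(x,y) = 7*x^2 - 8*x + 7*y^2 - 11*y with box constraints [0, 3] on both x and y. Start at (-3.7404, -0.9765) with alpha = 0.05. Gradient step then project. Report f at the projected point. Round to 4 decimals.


Step 1: Compute gradient at (-3.7404, -0.9765).
grad_x = 2*7*-3.7404 - 8 = -60.3656
grad_y = 2*7*-0.9765 - 11 = -24.671
Step 2: Gradient step.
x_raw = -3.7404 - 0.05*-60.3656 = -0.7221
y_raw = -0.9765 - 0.05*-24.671 = 0.2571
Step 3: Project onto [0, 3].
x_proj = clip(-0.7221) = 0.0
y_proj = clip(0.2571) = 0.2571
Step 4: Evaluate f.
f(0.0, 0.2571) = -2.365


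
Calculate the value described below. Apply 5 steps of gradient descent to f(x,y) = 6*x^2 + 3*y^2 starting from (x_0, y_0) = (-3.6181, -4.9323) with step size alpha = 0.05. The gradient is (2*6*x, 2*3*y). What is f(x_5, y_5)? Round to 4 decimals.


Gradient descent on f(x,y) = 6*x^2 + 3*y^2.
Starting point: (-3.6181, -4.9323), alpha = 0.05
Step 1: grad_x = 2*6*-3.6181 = -43.4172, grad_y = 2*3*-4.9323 = -29.5938
  x_1 = -3.6181 - 0.05*-43.4172 = -1.4472
  y_1 = -4.9323 - 0.05*-29.5938 = -3.4526
Step 2: grad_x = 2*6*-1.4472 = -17.3669, grad_y = 2*3*-3.4526 = -20.7157
  x_2 = -1.4472 - 0.05*-17.3669 = -0.5789
  y_2 = -3.4526 - 0.05*-20.7157 = -2.4168
Step 3: grad_x = 2*6*-0.5789 = -6.9468, grad_y = 2*3*-2.4168 = -14.501
  x_3 = -0.5789 - 0.05*-6.9468 = -0.2316
  y_3 = -2.4168 - 0.05*-14.501 = -1.6918
Step 4: grad_x = 2*6*-0.2316 = -2.7787, grad_y = 2*3*-1.6918 = -10.1507
  x_4 = -0.2316 - 0.05*-2.7787 = -0.0926
  y_4 = -1.6918 - 0.05*-10.1507 = -1.1842
Step 5: grad_x = 2*6*-0.0926 = -1.1115, grad_y = 2*3*-1.1842 = -7.1055
  x_5 = -0.0926 - 0.05*-1.1115 = -0.037
  y_5 = -1.1842 - 0.05*-7.1055 = -0.829
f(-0.037, -0.829) = 6*(-0.037)^2 + 3*(-0.829)^2 = 2.0698


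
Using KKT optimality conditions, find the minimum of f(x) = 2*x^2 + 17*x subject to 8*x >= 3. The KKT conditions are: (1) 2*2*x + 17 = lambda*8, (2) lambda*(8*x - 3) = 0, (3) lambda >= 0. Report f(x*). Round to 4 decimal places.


Step 1: Try lambda = 0 (constraint inactive).
x_unc = -17/(2*2) = -4.25
Check: 8*-4.25 = -34.0 < 3 -- violated!
Step 2: Constraint must be active: 8*x = 3
x* = 3/8 = 0.375
lambda = (2*2*0.375 + 17)/8 = 2.3125
Step 3: Compute optimal value.
f(x*) = 2*0.375^2 + 17*0.375 = 6.6563


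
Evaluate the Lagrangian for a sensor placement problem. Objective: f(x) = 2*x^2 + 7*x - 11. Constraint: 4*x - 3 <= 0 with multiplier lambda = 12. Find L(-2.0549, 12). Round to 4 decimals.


Step 1: Evaluate f(x).
f(-2.0549) = 2*(-2.0549)^2 + 7*(-2.0549) - 11 = -16.9391
Step 2: Evaluate g(x).
g(-2.0549) = 4*-2.0549 - 3 = -11.2196
Step 3: Compute Lagrangian.
L = -16.9391 + 12*-11.2196 = -151.5743


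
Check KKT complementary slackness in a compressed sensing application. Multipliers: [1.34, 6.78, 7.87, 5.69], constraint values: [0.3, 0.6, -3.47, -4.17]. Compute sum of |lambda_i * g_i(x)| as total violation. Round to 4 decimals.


KKT complementary slackness check:
lambda_1 * g_1 = 1.34 * 0.3 = 0.402
lambda_2 * g_2 = 6.78 * 0.6 = 4.068
lambda_3 * g_3 = 7.87 * -3.47 = -27.3089
lambda_4 * g_4 = 5.69 * -4.17 = -23.7273
Total violation = 0.402 + 4.068 + 27.3089 + 23.7273 = 55.5062


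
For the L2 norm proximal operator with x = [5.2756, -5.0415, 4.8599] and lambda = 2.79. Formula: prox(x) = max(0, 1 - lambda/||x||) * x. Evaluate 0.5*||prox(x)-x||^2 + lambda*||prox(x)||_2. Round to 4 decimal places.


Step 1: Compute ||x||.
||x|| = 8.7674
Step 2: Compute scaling factor.
scale = max(0, 1 - 2.79/8.7674) = 0.6818
Step 3: prox(x) = [3.5968, -3.4372, 3.3134]
||prox(x)|| = 5.9774
Step 4: Proximal objective.
0.5*||prox-x||^2 = 3.8921
lambda*||prox|| = 16.6769
Total = 20.569


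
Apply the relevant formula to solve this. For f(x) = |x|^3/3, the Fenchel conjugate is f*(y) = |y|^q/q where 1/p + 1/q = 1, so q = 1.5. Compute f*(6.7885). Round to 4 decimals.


The conjugate exponent q satisfies 1/p + 1/q = 1.
p = 3, so q = 3/(3 - 1) = 1.5
|y|^q = 6.7885^1.5 = 17.6873
f*(6.7885) = 17.6873 / 1.5 = 11.7915


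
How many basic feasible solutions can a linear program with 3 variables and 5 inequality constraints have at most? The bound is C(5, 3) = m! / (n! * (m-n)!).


Each vertex corresponds to some choice of n active constraints out of m, so the number of vertices is at most C(m, n) = m! / (n!(m-n)!).
m = 5, n = 3
Numerator: 5 * 4 * 3
Denominator: 3! = 6
C(5, 3) = 10


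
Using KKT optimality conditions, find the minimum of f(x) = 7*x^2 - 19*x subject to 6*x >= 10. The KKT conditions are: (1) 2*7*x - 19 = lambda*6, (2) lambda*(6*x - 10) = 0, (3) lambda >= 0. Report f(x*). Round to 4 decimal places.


Step 1: Try lambda = 0 (constraint inactive).
x_unc = 19/(2*7) = 1.3571
Check: 6*1.3571 = 8.1426 < 10 -- violated!
Step 2: Constraint must be active: 6*x = 10
x* = 10/6 = 5/3 = 1.6667 (rounded; the exact value 5/3 is used below)
lambda = (2*7*(5/3) - 19)/6 = 0.7222
Step 3: Compute optimal value.
f(x*) = 7*(5/3)^2 - 19*(5/3) = -12.2222


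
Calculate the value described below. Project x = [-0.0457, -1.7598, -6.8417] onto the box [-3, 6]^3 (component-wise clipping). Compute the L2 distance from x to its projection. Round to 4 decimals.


Project each component onto [-3, 6].
clip(-0.0457) = -0.0457, clip(-1.7598) = -1.7598, clip(-6.8417) = -3.0
Projection = [-0.0457, -1.7598, -3.0]
Squared diffs: [0.0, 0.0, 14.7587]
Distance = sqrt(14.7587) = 3.8417


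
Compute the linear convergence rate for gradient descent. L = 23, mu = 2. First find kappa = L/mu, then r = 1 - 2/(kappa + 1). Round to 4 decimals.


Step 1: Compute the condition number.
kappa = L/mu = 23/2 = 11.5
Step 2: Compute the convergence rate.
r = 1 - 2/(kappa + 1) = 1 - 2*mu/(L + mu) = (L - mu)/(L + mu) = 21/25 = 0.84


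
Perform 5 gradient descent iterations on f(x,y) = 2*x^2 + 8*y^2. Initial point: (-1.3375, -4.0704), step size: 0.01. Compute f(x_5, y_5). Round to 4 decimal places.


Gradient descent on f(x,y) = 2*x^2 + 8*y^2.
Starting point: (-1.3375, -4.0704), alpha = 0.01
Step 1: grad_x = 2*2*-1.3375 = -5.35, grad_y = 2*8*-4.0704 = -65.1264
  x_1 = -1.3375 - 0.01*-5.35 = -1.284
  y_1 = -4.0704 - 0.01*-65.1264 = -3.4191
Step 2: grad_x = 2*2*-1.284 = -5.136, grad_y = 2*8*-3.4191 = -54.7062
  x_2 = -1.284 - 0.01*-5.136 = -1.2326
  y_2 = -3.4191 - 0.01*-54.7062 = -2.8721
Step 3: grad_x = 2*2*-1.2326 = -4.9306, grad_y = 2*8*-2.8721 = -45.9532
  x_3 = -1.2326 - 0.01*-4.9306 = -1.1833
  y_3 = -2.8721 - 0.01*-45.9532 = -2.4125
Step 4: grad_x = 2*2*-1.1833 = -4.7333, grad_y = 2*8*-2.4125 = -38.6007
  x_4 = -1.1833 - 0.01*-4.7333 = -1.136
  y_4 = -2.4125 - 0.01*-38.6007 = -2.0265
Step 5: grad_x = 2*2*-1.136 = -4.544, grad_y = 2*8*-2.0265 = -32.4246
  x_5 = -1.136 - 0.01*-4.544 = -1.0906
  y_5 = -2.0265 - 0.01*-32.4246 = -1.7023
f(-1.0906, -1.7023) = 2*(-1.0906)^2 + 8*(-1.7023)^2 = 25.561


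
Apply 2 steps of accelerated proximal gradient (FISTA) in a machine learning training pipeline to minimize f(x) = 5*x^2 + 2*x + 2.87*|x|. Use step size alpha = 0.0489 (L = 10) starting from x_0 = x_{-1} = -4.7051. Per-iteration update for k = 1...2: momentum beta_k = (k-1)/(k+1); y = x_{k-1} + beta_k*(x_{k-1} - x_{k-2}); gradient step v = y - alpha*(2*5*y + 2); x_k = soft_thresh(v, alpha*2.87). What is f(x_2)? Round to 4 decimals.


FISTA on f(x) = 5*x^2 + 2*x + 2.87*|x|
L = 10, alpha = 0.0489
Iteration 1: beta = 0.0, y = -4.7051 + 0.0*(-4.7051 + 4.7051) = -4.7051
  grad(y) = -45.051, v = y - alpha*grad = -2.5021
  prox(v) = soft_thresh(-2.5021, 0.1403) = -2.3618
Iteration 2: beta = 0.3333, y = -2.3618 + 0.3333*(-2.3618 + 4.7051) = -1.5807
  grad(y) = -13.8065, v = y - alpha*grad = -0.9055
  prox(v) = soft_thresh(-0.9055, 0.1403) = -0.7652
f(x_2) = 5*(-0.7652)^2 + 2*(-0.7652) + 2.87*|-0.7652| = 3.5931


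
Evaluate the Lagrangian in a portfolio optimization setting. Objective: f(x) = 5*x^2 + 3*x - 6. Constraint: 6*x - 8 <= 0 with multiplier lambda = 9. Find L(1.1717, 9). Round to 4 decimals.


Step 1: Evaluate f(x).
f(1.1717) = 5*1.1717^2 + 3*1.1717 - 6 = 4.3795
Step 2: Evaluate g(x).
g(1.1717) = 6*1.1717 - 8 = -0.9698
Step 3: Compute Lagrangian.
L = 4.3795 + 9*-0.9698 = -4.3487


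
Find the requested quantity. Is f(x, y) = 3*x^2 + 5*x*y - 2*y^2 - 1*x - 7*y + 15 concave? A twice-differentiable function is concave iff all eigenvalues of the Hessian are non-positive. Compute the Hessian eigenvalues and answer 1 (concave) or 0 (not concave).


The Hessian of f(x,y) = 3*x^2 + 5*x*y - 2*y^2 - 1*x - 7*y + 15 is:
H = [[6, 5], [5, -4]]
Trace = 6 - 4 = 2
Determinant = 6*-4 - (5)^2 = -49
Discriminant = (2)^2 - 4*-49 = 200.0
Eigenvalues: lambda_1 = -6.0711, lambda_2 = 8.0711
The function is not concave.

0


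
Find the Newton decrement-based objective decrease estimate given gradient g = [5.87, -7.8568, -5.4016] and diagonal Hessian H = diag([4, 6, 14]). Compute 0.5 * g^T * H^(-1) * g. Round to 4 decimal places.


Step 1: H is diagonal, so H^(-1) * g = [1.4675, -1.3095, -0.3858].
Step 2: g^T H^(-1) g = sum_i g_i^2 / H_ii
  = (5.87)^2/4 + (-7.8568)^2/6 + (-5.4016)^2/14
  = 8.6142 + 10.2882 + 2.0841 = 20.9865
Step 3: Objective decrease = 0.5 * g^T H^(-1) g = 10.4933


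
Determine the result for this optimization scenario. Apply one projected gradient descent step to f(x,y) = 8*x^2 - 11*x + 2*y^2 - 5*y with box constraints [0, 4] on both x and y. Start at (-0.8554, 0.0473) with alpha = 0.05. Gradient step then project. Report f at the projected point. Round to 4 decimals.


Step 1: Compute gradient at (-0.8554, 0.0473).
grad_x = 2*8*-0.8554 - 11 = -24.6864
grad_y = 2*2*0.0473 - 5 = -4.8108
Step 2: Gradient step.
x_raw = -0.8554 - 0.05*-24.6864 = 0.3789
y_raw = 0.0473 - 0.05*-4.8108 = 0.2878
Step 3: Project onto [0, 4].
x_proj = clip(0.3789) = 0.3789
y_proj = clip(0.2878) = 0.2878
Step 4: Evaluate f.
f(0.3789, 0.2878) = -4.293


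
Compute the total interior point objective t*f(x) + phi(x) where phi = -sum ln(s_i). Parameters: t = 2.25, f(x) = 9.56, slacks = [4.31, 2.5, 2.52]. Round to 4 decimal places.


Step 1: Compute log-barrier.
ln values: [1.4609, 0.9163, 0.9243]
phi = -(1.4609 + 0.9163 + 0.9243) = -3.3015
Step 2: Compute augmented objective.
t*f(x) = 2.25*9.56 = 21.51
Total = 21.51 - 3.3015 = 18.2085


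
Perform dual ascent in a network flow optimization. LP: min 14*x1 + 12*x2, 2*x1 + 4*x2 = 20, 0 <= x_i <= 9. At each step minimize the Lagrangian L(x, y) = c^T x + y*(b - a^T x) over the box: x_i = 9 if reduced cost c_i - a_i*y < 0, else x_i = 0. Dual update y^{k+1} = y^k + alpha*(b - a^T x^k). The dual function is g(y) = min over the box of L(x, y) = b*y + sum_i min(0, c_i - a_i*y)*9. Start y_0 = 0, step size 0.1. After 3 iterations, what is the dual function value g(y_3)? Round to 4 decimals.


Dual ascent for LP: min 14*x1 + 12*x2, 2*x1 + 4*x2 = 20, 0 <= x_i <= 9
Step 1: y^k = 0.0, reduced costs: (14.0, 12.0)
  x^k = (0.0, 0.0), subgradient = b - a^T x = 20.0
  y^{k+1} = 0.0 + 0.1*20.0 = 2.0
Step 2: y^k = 2.0, reduced costs: (10.0, 4.0)
  x^k = (0.0, 0.0), subgradient = b - a^T x = 20.0
  y^{k+1} = 2.0 + 0.1*20.0 = 4.0
Step 3: y^k = 4.0, reduced costs: (6.0, -4.0)
  x^k = (0.0, 9.0), subgradient = b - a^T x = -16.0
  y^{k+1} = 4.0 + 0.1*-16.0 = 2.4
Dual objective at y_3 = 2.4: reduced costs (9.2, 2.4), box minimizer x = (0.0, 0.0)
g(y_3) = b*y + (c1 - a1*y)*x1 + (c2 - a2*y)*x2 = 20*2.4 + 9.2*0.0 + 2.4*0.0 = 48.0 + 0.0 + 0.0 = 48.0


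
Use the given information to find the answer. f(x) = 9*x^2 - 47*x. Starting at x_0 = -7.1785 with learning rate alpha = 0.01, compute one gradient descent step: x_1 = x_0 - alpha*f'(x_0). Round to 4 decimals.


We compute the gradient at x_0 and apply the update.
f'(x) = 18*x - 47
f'(-7.1785) = 18*-7.1785 - 47 = -176.213
x_1 = -7.1785 - 0.01*-176.213 = -5.4164


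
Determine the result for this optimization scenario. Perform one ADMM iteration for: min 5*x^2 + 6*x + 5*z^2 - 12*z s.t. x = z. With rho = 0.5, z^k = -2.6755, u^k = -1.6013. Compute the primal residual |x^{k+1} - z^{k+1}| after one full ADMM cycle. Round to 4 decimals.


ADMM iteration with rho = 0.5, z^k = -2.6755, u^k = -1.6013
Step 1: x-update.
Minimize 5*x^2 + 6*x + (0.5/2)*(x + 2.6755 - 1.6013)^2
FOC: (2*5 + 0.5)*x = -6 + 0.5*(-2.6755 + 1.6013)
x^{k+1} = -0.6226
Step 2: z-update.
Minimize 5*z^2 - 12*z + (0.5/2)*(-0.6226 - z - 1.6013)^2
FOC: (2*5 + 0.5)*z = 12 + 0.5*(-0.6226 - 1.6013)
z^{k+1} = 1.037
Step 3: u-update.
u^{k+1} = -1.6013 - 0.6226 - 1.037 = -3.2608
Step 4: Primal residual = |-0.6226 - 1.037| = 1.6595


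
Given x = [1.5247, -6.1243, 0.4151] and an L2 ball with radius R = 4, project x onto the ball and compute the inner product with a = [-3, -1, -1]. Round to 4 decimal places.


Step 1: Compute ||x|| (intermediates to 6 decimals).
||x|| = sqrt(1.5247^2 + (-6.1243)^2 + 0.4151^2) = 6.324877
Step 2: Project.
Since ||x|| > R, scale = R/||x|| = 4/6.324877 = 0.632423, proj(x) = scale * x
proj(x) = [0.964255, -3.873148, 0.262519]
Step 3: Dot product.
a^T * proj(x) = -3*0.964255 - 1*(-3.873148) - 1*0.262519 = 0.7179


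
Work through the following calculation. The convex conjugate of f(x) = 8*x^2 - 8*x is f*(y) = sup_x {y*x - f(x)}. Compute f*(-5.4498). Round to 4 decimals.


f*(y) = sup_x {y*x - a*x^2 - b*x} = sup_x {(y-b)*x - a*x^2}
FOC: (y - b) - 2a*x = 0 => x* = (y - b)/(2a)
x* = (-5.4498 + 8)/(2*8) = 0.1594
f*(-5.4498) = (y-b)^2/(4a) = (-5.4498 + 8)^2/(4*8)
= 6.5035/32 = 0.2032


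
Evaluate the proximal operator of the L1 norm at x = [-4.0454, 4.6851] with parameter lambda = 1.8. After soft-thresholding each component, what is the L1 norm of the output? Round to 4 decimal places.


Soft-thresholding with lambda = 1.8:
prox(-4.0454) = sign(-4.0454)*max(|-4.0454| - 1.8, 0) = -2.2454
prox(4.6851) = sign(4.6851)*max(|4.6851| - 1.8, 0) = 2.8851
prox(x) = [-2.2454, 2.8851]
||prox(x)||_1 = 2.2454 + 2.8851 = 5.1305


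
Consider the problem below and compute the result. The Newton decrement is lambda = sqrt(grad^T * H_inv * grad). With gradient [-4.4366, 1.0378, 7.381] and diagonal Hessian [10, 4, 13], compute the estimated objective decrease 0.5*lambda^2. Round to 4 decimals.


Step 1: H is diagonal, so H^(-1) * g = [-0.4437, 0.2595, 0.5678].
Step 2: g^T H^(-1) g = sum_i g_i^2 / H_ii
  = (-4.4366)^2/10 + (1.0378)^2/4 + (7.381)^2/13
  = 1.9683 + 0.2693 + 4.1907 = 6.4283
Step 3: Objective decrease = 0.5 * g^T H^(-1) g = 3.2142


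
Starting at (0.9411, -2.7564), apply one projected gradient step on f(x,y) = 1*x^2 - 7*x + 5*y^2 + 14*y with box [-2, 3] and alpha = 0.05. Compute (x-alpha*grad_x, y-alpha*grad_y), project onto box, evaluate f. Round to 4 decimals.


Step 1: Compute gradient at (0.9411, -2.7564).
grad_x = 2*1*0.9411 - 7 = -5.1178
grad_y = 2*5*-2.7564 + 14 = -13.564
Step 2: Gradient step.
x_raw = 0.9411 - 0.05*-5.1178 = 1.197
y_raw = -2.7564 - 0.05*-13.564 = -2.0782
Step 3: Project onto [-2, 3].
x_proj = clip(1.197) = 1.197
y_proj = clip(-2.0782) = -2.0
Step 4: Evaluate f.
f(1.197, -2.0) = -14.9461


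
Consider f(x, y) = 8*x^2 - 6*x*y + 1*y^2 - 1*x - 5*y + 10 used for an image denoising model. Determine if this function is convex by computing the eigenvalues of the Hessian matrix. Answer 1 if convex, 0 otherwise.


The Hessian of f(x,y) = 8*x^2 - 6*x*y + 1*y^2 - 1*x - 5*y + 10 is:
H = [[16, -6], [-6, 2]]
Trace = 16 + 2 = 18
Determinant = 16*2 - (-6)^2 = -4
Discriminant = (18)^2 - 4*-4 = 340.0
Eigenvalues: lambda_1 = -0.2195, lambda_2 = 18.2195
The function is not convex.

0


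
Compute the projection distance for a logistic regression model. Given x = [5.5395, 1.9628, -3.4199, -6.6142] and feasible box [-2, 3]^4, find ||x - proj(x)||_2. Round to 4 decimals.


Project each component onto [-2, 3].
clip(5.5395) = 3.0, clip(1.9628) = 1.9628, clip(-3.4199) = -2.0, clip(-6.6142) = -2.0
Projection = [3.0, 1.9628, -2.0, -2.0]
Squared diffs: [6.4491, 0.0, 2.0161, 21.2908]
Distance = sqrt(29.756) = 5.4549


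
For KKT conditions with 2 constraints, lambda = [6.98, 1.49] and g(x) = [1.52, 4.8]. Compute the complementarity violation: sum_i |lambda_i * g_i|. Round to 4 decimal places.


KKT complementary slackness check:
lambda_1 * g_1 = 6.98 * 1.52 = 10.6096
lambda_2 * g_2 = 1.49 * 4.8 = 7.152
Total violation = 10.6096 + 7.152 = 17.7616


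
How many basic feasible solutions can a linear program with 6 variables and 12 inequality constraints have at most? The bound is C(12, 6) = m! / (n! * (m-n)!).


Each vertex corresponds to some choice of n active constraints out of m, so the number of vertices is at most C(m, n) = m! / (n!(m-n)!).
m = 12, n = 6
Numerator: 12 * 11 * 10 * 9 * 8 * 7
Denominator: 6! = 720
C(12, 6) = 924


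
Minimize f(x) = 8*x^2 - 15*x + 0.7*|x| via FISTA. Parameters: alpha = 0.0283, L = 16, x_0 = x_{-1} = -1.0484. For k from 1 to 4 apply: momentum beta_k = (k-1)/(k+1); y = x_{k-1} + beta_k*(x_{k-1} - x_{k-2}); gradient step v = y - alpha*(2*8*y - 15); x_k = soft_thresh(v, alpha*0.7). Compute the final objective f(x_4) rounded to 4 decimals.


FISTA on f(x) = 8*x^2 - 15*x + 0.7*|x|
L = 16, alpha = 0.0283
Iteration 1: beta = 0.0, y = -1.0484 + 0.0*(-1.0484 + 1.0484) = -1.0484
  grad(y) = -31.7744, v = y - alpha*grad = -0.1492
  prox(v) = soft_thresh(-0.1492, 0.0198) = -0.1294
Iteration 2: beta = 0.3333, y = -0.1294 + 0.3333*(-0.1294 + 1.0484) = 0.177
  grad(y) = -12.1685, v = y - alpha*grad = 0.5213
  prox(v) = soft_thresh(0.5213, 0.0198) = 0.5015
Iteration 3: beta = 0.5, y = 0.5015 + 0.5*(0.5015 + 0.1294) = 0.817
  grad(y) = -1.9284, v = y - alpha*grad = 0.8715
  prox(v) = soft_thresh(0.8715, 0.0198) = 0.8517
Iteration 4: beta = 0.6, y = 0.8517 + 0.6*(0.8517 - 0.5015) = 1.0619
  grad(y) = 1.9899, v = y - alpha*grad = 1.0056
  prox(v) = soft_thresh(1.0056, 0.0198) = 0.9857
f(x_4) = 8*0.9857^2 - 15*0.9857 + 0.7*|0.9857| = -6.3226


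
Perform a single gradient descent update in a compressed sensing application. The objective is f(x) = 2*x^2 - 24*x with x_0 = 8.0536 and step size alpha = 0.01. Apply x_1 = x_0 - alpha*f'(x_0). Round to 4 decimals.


We compute the gradient at x_0 and apply the update.
f'(x) = 4*x - 24
f'(8.0536) = 4*8.0536 - 24 = 8.2144
x_1 = 8.0536 - 0.01*8.2144 = 7.9715


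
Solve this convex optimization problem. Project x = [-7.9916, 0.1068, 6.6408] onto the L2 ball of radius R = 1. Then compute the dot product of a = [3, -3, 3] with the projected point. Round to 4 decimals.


Step 1: Compute ||x|| (intermediates to 6 decimals).
||x|| = sqrt((-7.9916)^2 + 0.1068^2 + 6.6408^2) = 10.391213
Step 2: Project.
Since ||x|| > R, scale = R/||x|| = 1/10.391213 = 0.096235, proj(x) = scale * x
proj(x) = [-0.769072, 0.010278, 0.639077]
Step 3: Dot product.
a^T * proj(x) = 3*(-0.769072) - 3*0.010278 + 3*0.639077 = -0.4208


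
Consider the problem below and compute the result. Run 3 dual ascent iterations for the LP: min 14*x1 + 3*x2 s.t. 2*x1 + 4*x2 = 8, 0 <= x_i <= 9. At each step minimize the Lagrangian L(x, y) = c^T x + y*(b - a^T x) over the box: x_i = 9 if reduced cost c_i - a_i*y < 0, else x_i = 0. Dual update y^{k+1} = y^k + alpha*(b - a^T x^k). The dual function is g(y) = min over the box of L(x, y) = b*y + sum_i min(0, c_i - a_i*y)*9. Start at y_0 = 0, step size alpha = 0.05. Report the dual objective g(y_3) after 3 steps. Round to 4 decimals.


Dual ascent for LP: min 14*x1 + 3*x2, 2*x1 + 4*x2 = 8, 0 <= x_i <= 9
Step 1: y^k = 0.0, reduced costs: (14.0, 3.0)
  x^k = (0.0, 0.0), subgradient = b - a^T x = 8.0
  y^{k+1} = 0.0 + 0.05*8.0 = 0.4
Step 2: y^k = 0.4, reduced costs: (13.2, 1.4)
  x^k = (0.0, 0.0), subgradient = b - a^T x = 8.0
  y^{k+1} = 0.4 + 0.05*8.0 = 0.8
Step 3: y^k = 0.8, reduced costs: (12.4, -0.2)
  x^k = (0.0, 9.0), subgradient = b - a^T x = -28.0
  y^{k+1} = 0.8 + 0.05*-28.0 = -0.6
Dual objective at y_3 = -0.6: reduced costs (15.2, 5.4), box minimizer x = (0.0, 0.0)
g(y_3) = b*y + (c1 - a1*y)*x1 + (c2 - a2*y)*x2 = 8*(-0.6) + 15.2*0.0 + 5.4*0.0 = -4.8 + 0.0 + 0.0 = -4.8


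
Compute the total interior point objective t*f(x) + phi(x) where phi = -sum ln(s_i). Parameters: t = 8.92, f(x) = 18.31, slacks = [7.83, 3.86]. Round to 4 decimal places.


Step 1: Compute log-barrier.
ln values: [2.058, 1.3507]
phi = -(2.058 + 1.3507) = -3.4086
Step 2: Compute augmented objective.
t*f(x) = 8.92*18.31 = 163.3252
Total = 163.3252 - 3.4086 = 159.9166


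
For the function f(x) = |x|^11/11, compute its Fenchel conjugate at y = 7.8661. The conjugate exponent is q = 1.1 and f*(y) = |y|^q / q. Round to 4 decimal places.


The conjugate exponent q satisfies 1/p + 1/q = 1.
p = 11, so q = 11/(11 - 1) = 1.1
|y|^q = 7.8661^1.1 = 9.668
f*(7.8661) = 9.668 / 1.1 = 8.7891


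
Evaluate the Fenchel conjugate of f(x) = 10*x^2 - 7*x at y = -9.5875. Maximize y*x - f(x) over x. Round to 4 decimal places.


f*(y) = sup_x {y*x - a*x^2 - b*x} = sup_x {(y-b)*x - a*x^2}
FOC: (y - b) - 2a*x = 0 => x* = (y - b)/(2a)
x* = (-9.5875 + 7)/(2*10) = -0.1294
f*(-9.5875) = (y-b)^2/(4a) = (-9.5875 + 7)^2/(4*10)
= 6.6952/40 = 0.1674


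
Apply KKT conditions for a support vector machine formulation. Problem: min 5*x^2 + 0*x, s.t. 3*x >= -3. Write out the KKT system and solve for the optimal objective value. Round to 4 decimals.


Step 1: Try lambda = 0 (constraint inactive).
Stationarity: 2*5*x + 0 = 0
x* = 0/(2*5) = 0.0
Check constraint: 3*0.0 = 0.0 >= -3 -- satisfied.
Step 2: Compute optimal value.
f(x*) = 5*0.0^2 + 0*0.0 = 0.0


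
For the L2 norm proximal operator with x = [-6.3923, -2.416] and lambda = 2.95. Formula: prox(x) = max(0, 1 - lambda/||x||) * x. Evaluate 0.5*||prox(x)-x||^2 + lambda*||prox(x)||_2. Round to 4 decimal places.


Step 1: Compute ||x||.
||x|| = 6.8336
Step 2: Compute scaling factor.
scale = max(0, 1 - 2.95/6.8336) = 0.5683
Step 3: prox(x) = [-3.6328, -1.373]
||prox(x)|| = 3.8836
Step 4: Proximal objective.
0.5*||prox-x||^2 = 4.3513
lambda*||prox|| = 11.4566
Total = 15.808


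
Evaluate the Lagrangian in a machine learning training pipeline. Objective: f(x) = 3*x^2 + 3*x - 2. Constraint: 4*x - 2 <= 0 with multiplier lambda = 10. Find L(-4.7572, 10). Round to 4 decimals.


Step 1: Evaluate f(x).
f(-4.7572) = 3*(-4.7572)^2 + 3*(-4.7572) - 2 = 51.6213
Step 2: Evaluate g(x).
g(-4.7572) = 4*-4.7572 - 2 = -21.0288
Step 3: Compute Lagrangian.
L = 51.6213 + 10*-21.0288 = -158.6667


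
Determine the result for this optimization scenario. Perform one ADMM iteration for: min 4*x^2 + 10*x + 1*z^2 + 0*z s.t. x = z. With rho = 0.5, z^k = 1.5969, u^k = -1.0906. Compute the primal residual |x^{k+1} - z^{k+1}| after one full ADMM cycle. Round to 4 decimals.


ADMM iteration with rho = 0.5, z^k = 1.5969, u^k = -1.0906
Step 1: x-update.
Minimize 4*x^2 + 10*x + (0.5/2)*(x - 1.5969 - 1.0906)^2
FOC: (2*4 + 0.5)*x = -10 + 0.5*(1.5969 + 1.0906)
x^{k+1} = -1.0184
Step 2: z-update.
Minimize 1*z^2 + 0*z + (0.5/2)*(-1.0184 - z - 1.0906)^2
FOC: (2*1 + 0.5)*z = 0 + 0.5*(-1.0184 - 1.0906)
z^{k+1} = -0.4218
Step 3: u-update.
u^{k+1} = -1.0906 - 1.0184 + 0.4218 = -1.6872
Step 4: Primal residual = |-1.0184 + 0.4218| = 0.5966


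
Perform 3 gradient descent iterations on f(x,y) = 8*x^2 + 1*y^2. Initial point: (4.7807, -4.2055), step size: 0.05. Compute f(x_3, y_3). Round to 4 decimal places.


Gradient descent on f(x,y) = 8*x^2 + 1*y^2.
Starting point: (4.7807, -4.2055), alpha = 0.05
Step 1: grad_x = 2*8*4.7807 = 76.4912, grad_y = 2*1*-4.2055 = -8.411
  x_1 = 4.7807 - 0.05*76.4912 = 0.9561
  y_1 = -4.2055 - 0.05*-8.411 = -3.785
Step 2: grad_x = 2*8*0.9561 = 15.2982, grad_y = 2*1*-3.785 = -7.5699
  x_2 = 0.9561 - 0.05*15.2982 = 0.1912
  y_2 = -3.785 - 0.05*-7.5699 = -3.4065
Step 3: grad_x = 2*8*0.1912 = 3.0596, grad_y = 2*1*-3.4065 = -6.8129
  x_3 = 0.1912 - 0.05*3.0596 = 0.0382
  y_3 = -3.4065 - 0.05*-6.8129 = -3.0658
f(0.0382, -3.0658) = 8*0.0382^2 + 1*(-3.0658)^2 = 9.4109


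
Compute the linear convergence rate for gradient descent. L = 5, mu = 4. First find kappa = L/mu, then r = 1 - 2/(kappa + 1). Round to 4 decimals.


Step 1: Compute the condition number.
kappa = L/mu = 5/4 = 1.25
Step 2: Compute the convergence rate.
r = 1 - 2/(kappa + 1) = 1 - 2*mu/(L + mu) = (L - mu)/(L + mu) = 1/9 = 0.1111


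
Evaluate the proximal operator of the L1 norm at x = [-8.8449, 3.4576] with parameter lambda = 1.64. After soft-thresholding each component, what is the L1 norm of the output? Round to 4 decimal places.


Soft-thresholding with lambda = 1.64:
prox(-8.8449) = sign(-8.8449)*max(|-8.8449| - 1.64, 0) = -7.2049
prox(3.4576) = sign(3.4576)*max(|3.4576| - 1.64, 0) = 1.8176
prox(x) = [-7.2049, 1.8176]
||prox(x)||_1 = 7.2049 + 1.8176 = 9.0225


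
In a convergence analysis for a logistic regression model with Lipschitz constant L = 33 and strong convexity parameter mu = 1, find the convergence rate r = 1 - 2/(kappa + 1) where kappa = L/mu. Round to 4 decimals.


Step 1: Compute the condition number.
kappa = L/mu = 33/1 = 33.0
Step 2: Compute the convergence rate.
r = 1 - 2/(kappa + 1) = 1 - 2*mu/(L + mu) = (L - mu)/(L + mu) = 32/34 = 0.9412
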